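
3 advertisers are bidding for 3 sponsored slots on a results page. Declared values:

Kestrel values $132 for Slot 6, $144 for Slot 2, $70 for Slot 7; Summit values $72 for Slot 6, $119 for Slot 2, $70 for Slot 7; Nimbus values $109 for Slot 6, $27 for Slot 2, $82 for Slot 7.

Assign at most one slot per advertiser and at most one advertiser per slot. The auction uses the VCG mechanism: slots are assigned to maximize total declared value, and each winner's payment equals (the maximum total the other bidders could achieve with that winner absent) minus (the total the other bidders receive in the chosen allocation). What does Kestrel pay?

Kestrel pays $27.

Efficient allocation: Kestrel→Slot 6 ($132), Summit→Slot 2 ($119), Nimbus→Slot 7 ($82); total welfare W = $333.
Kestrel receives Slot 6 at value $132, so the others get W − 132 = $201.
Without Kestrel: best allocation of the remaining 2 bidders over all 3 slots is Summit→Slot 2 ($119), Nimbus→Slot 6 ($109), total $228.
VCG payment = (others' best without Kestrel) − (others' welfare with Kestrel) = 228 − 201 = $27.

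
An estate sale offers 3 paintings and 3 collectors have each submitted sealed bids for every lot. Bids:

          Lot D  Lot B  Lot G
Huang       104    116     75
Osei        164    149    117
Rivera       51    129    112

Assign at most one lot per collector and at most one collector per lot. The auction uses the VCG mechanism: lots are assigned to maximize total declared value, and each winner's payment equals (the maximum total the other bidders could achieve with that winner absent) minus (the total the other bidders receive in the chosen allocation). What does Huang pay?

Efficient allocation: Huang→Lot B ($116), Osei→Lot D ($164), Rivera→Lot G ($112); total welfare W = $392.
Huang receives Lot B at value $116, so the others get W − 116 = $276.
Without Huang: best allocation of the remaining 2 bidders over all 3 lots is Osei→Lot D ($164), Rivera→Lot B ($129), total $293.
VCG payment = (others' best without Huang) − (others' welfare with Huang) = 293 − 276 = $17.

Huang pays $17.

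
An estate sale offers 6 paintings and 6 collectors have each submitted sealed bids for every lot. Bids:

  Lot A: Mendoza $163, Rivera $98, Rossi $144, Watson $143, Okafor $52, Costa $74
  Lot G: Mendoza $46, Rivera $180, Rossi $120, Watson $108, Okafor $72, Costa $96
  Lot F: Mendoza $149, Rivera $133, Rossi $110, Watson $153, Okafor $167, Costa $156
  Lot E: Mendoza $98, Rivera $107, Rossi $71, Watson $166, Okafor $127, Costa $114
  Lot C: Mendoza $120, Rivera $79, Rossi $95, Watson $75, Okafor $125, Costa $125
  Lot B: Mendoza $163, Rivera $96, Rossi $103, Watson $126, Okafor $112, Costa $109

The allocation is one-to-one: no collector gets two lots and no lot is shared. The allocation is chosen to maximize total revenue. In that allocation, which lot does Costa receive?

Optimal: Mendoza→Lot B ($163), Rivera→Lot G ($180), Rossi→Lot A ($144), Watson→Lot E ($166), Okafor→Lot F ($167), Costa→Lot C ($125) — total 163+180+144+166+167+125 = $945.
Row-greedy (each collector in turn takes its best remaining lot) gives $853, worse by 92.
Every other assignment is strictly worse.
Costa's own top lot is Lot F ($156), but forcing Costa→Lot F and reassigning the rest optimally gives only $934 — worse by 11.

Costa receives Lot C.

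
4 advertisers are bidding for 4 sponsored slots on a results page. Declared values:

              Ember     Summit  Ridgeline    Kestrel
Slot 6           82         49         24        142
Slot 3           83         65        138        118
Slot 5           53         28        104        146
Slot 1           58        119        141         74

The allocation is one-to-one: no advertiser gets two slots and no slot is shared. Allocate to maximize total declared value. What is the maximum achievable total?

Max total: $485

This is a one-to-one assignment (maximum-weight bipartite matching).
Optimal: Ember→Slot 6 ($82), Summit→Slot 1 ($119), Ridgeline→Slot 3 ($138), Kestrel→Slot 5 ($146) — total 82+119+138+146 = $485.
Max-entry greedy (repeatedly take the single best remaining cell) gives $419, worse by 66.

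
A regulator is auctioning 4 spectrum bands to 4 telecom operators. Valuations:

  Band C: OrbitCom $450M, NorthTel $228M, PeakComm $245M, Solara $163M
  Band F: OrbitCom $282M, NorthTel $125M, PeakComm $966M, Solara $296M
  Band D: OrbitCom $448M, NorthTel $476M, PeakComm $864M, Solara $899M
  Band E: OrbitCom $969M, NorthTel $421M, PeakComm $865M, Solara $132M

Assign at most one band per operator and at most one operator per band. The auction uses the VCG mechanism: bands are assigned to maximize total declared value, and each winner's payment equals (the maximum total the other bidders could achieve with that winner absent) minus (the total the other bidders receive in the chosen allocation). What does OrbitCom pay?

OrbitCom pays $193M.

Efficient allocation: OrbitCom→Band E ($969M), NorthTel→Band C ($228M), PeakComm→Band F ($966M), Solara→Band D ($899M); total welfare W = $3062M.
OrbitCom receives Band E at value $969M, so the others get W − 969 = $2093M.
Without OrbitCom: best allocation of the remaining 3 bidders over all 4 bands is NorthTel→Band E ($421M), PeakComm→Band F ($966M), Solara→Band D ($899M), total $2286M.
VCG payment = (others' best without OrbitCom) − (others' welfare with OrbitCom) = 2286 − 2093 = $193M.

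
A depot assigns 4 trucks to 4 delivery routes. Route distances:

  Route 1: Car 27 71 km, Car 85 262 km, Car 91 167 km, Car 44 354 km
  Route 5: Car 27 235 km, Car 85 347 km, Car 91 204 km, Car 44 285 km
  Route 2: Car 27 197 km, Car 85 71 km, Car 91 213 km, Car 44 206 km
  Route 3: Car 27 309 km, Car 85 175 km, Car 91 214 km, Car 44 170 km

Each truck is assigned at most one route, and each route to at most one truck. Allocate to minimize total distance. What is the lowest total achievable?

Minimum total: 516 km

This is the linear assignment problem.
Optimal: Car 27→Route 1 (71 km), Car 85→Route 2 (71 km), Car 91→Route 5 (204 km), Car 44→Route 3 (170 km) — total 71+71+204+170 = 516 km.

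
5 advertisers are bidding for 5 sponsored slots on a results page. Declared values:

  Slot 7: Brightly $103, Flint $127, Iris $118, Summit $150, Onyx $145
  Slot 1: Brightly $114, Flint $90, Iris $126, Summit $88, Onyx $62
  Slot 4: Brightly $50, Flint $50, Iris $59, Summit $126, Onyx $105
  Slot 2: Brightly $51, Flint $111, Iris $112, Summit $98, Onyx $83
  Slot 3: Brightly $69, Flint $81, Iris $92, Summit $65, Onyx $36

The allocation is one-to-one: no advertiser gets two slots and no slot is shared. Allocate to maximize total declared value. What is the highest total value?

Optimal: Brightly→Slot 1 ($114), Flint→Slot 2 ($111), Iris→Slot 3 ($92), Summit→Slot 4 ($126), Onyx→Slot 7 ($145) — total 114+111+92+126+145 = $588.
Row-greedy (each advertiser in turn takes its best remaining slot) gives $515, worse by 73.
Next-best assignment: Brightly→Slot 1, Flint→Slot 3, Iris→Slot 2, Summit→Slot 4, Onyx→Slot 7 = $578.
Swapping Iris↔Onyx (Iris→Slot 7 $118, Onyx→Slot 3 $36) loses 83.
Every other assignment is strictly worse.

Maximum total: $588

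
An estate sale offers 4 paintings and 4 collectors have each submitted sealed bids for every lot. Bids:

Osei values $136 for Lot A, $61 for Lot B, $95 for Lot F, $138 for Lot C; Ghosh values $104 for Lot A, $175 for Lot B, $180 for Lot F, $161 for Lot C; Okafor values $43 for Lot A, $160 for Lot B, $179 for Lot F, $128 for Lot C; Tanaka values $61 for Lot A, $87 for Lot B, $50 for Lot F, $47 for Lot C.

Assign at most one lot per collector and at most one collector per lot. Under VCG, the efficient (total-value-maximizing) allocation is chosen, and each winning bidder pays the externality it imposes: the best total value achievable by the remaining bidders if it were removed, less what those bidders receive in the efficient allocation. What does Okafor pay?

Okafor pays $21.

Efficient allocation: Osei→Lot A ($136), Ghosh→Lot C ($161), Okafor→Lot F ($179), Tanaka→Lot B ($87); total welfare W = $563.
Okafor receives Lot F at value $179, so the others get W − 179 = $384.
Without Okafor: best allocation of the remaining 3 bidders over all 4 lots is Osei→Lot C ($138), Ghosh→Lot F ($180), Tanaka→Lot B ($87), total $405.
VCG payment = (others' best without Okafor) − (others' welfare with Okafor) = 405 − 384 = $21.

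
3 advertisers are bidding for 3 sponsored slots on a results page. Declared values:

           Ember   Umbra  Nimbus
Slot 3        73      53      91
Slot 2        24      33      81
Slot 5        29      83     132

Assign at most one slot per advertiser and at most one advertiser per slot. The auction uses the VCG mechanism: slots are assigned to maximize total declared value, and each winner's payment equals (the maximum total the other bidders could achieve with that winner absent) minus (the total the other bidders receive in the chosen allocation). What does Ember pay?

Ember pays $20.

Efficient allocation: Ember→Slot 3 ($73), Umbra→Slot 2 ($33), Nimbus→Slot 5 ($132); total welfare W = $238.
Ember receives Slot 3 at value $73, so the others get W − 73 = $165.
Without Ember: best allocation of the remaining 2 bidders over all 3 slots is Umbra→Slot 3 ($53), Nimbus→Slot 5 ($132), total $185.
VCG payment = (others' best without Ember) − (others' welfare with Ember) = 185 − 165 = $20.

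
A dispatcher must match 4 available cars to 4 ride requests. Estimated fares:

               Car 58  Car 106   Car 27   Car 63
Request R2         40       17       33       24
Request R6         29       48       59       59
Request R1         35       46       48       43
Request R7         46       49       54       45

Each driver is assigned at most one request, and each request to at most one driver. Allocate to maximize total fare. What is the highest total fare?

Optimal: Car 58→Request R2 ($40), Car 106→Request R1 ($46), Car 27→Request R7 ($54), Car 63→Request R6 ($59) — total 40+46+54+59 = $199.
Column-greedy (each request in turn goes to its best remaining driver) gives $190, worse by 9.
Swapping Car 106↔Car 58 (Car 106→Request R2 $17, Car 58→Request R1 $35) loses 34.

Maximum total: $199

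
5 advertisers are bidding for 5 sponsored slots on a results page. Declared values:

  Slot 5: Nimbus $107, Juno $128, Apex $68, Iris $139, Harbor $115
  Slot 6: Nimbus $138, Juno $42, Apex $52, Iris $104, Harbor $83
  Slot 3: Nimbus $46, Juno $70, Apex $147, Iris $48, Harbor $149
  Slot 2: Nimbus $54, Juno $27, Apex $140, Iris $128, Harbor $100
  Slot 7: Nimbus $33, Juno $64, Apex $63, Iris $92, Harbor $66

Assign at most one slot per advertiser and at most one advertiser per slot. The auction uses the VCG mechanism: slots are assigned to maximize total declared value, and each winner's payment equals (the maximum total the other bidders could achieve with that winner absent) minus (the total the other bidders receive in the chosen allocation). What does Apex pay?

Efficient allocation: Nimbus→Slot 6 ($138), Juno→Slot 5 ($128), Apex→Slot 2 ($140), Iris→Slot 7 ($92), Harbor→Slot 3 ($149); total welfare W = $647.
Apex receives Slot 2 at value $140, so the others get W − 140 = $507.
Without Apex: best allocation of the remaining 4 bidders over all 5 slots is Nimbus→Slot 6 ($138), Juno→Slot 5 ($128), Iris→Slot 2 ($128), Harbor→Slot 3 ($149), total $543.
VCG payment = (others' best without Apex) − (others' welfare with Apex) = 543 − 507 = $36.

Apex pays $36.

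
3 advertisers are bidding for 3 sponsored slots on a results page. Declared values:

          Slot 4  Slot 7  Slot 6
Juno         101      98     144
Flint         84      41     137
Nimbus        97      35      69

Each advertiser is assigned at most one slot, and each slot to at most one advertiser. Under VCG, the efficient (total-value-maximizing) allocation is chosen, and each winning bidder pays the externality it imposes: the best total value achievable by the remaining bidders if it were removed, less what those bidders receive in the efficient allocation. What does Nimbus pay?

Nimbus pays $3.

Efficient allocation: Juno→Slot 7 ($98), Flint→Slot 6 ($137), Nimbus→Slot 4 ($97); total welfare W = $332.
Nimbus receives Slot 4 at value $97, so the others get W − 97 = $235.
Without Nimbus: best allocation of the remaining 2 bidders over all 3 slots is Juno→Slot 4 ($101), Flint→Slot 6 ($137), total $238.
VCG payment = (others' best without Nimbus) − (others' welfare with Nimbus) = 238 − 235 = $3.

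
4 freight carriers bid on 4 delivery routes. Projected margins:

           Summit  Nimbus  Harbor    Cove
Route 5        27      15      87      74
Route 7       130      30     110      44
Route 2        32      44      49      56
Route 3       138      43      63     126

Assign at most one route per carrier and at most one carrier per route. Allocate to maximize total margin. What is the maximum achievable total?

Optimal: Summit→Route 7 ($130k), Nimbus→Route 2 ($44k), Harbor→Route 5 ($87k), Cove→Route 3 ($126k) — total 130+44+87+126 = $387k.
Row-greedy (each carrier in turn takes its best remaining route) gives $366k, worse by 21.
Next-best assignment: Summit→Route 3, Nimbus→Route 2, Harbor→Route 7, Cove→Route 5 = $366k.

Maximum total: $387k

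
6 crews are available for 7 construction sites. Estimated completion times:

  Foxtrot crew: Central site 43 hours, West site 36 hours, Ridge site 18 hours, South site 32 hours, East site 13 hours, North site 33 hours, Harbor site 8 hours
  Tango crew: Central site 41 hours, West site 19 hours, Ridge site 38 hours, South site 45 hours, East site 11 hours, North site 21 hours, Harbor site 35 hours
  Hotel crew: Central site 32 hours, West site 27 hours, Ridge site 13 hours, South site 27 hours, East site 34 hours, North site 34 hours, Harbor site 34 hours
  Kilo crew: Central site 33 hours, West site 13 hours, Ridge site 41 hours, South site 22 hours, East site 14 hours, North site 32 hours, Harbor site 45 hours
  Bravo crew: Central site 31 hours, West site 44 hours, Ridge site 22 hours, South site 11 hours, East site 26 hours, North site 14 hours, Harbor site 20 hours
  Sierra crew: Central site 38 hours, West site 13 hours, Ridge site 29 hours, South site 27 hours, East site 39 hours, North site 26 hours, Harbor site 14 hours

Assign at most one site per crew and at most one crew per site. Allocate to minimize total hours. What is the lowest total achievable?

Minimum total: 80 hours

Optimal: Foxtrot crew→Harbor site (8 hours), Tango crew→North site (21 hours), Hotel crew→Ridge site (13 hours), Kilo crew→East site (14 hours), Bravo crew→South site (11 hours), Sierra crew→West site (13 hours) — total 8+21+13+14+11+13 = 80 hours.
Column-greedy (each site in turn goes to its cheapest remaining crew) gives 128 hours, worse by 48.
Swapping Foxtrot crew↔Tango crew (Foxtrot crew→North site 33 hours, Tango crew→Harbor site 35 hours) adds 39.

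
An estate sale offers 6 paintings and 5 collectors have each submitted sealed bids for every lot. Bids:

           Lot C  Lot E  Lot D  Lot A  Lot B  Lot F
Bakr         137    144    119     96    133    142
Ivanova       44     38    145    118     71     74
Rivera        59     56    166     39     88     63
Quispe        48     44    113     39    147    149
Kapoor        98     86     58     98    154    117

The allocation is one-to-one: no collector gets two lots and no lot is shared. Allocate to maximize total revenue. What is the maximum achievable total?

Max total: $731

Optimal: Bakr→Lot E ($144), Ivanova→Lot A ($118), Rivera→Lot D ($166), Quispe→Lot F ($149), Kapoor→Lot B ($154) — total 144+118+166+149+154 = $731.
Row-greedy (each collector in turn takes its best remaining lot) gives $624, worse by 107.
Swapping Quispe↔Rivera (Quispe→Lot D $113, Rivera→Lot F $63) loses 139.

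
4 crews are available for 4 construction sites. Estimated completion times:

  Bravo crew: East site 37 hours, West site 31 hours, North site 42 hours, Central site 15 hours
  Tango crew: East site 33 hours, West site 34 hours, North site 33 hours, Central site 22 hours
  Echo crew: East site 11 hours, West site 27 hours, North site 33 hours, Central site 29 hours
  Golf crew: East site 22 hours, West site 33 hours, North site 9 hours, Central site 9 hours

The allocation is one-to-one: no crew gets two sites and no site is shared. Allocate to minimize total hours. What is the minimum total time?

Optimal: Bravo crew→Central site (15 hours), Tango crew→West site (34 hours), Echo crew→East site (11 hours), Golf crew→North site (9 hours) — total 15+34+11+9 = 69 hours.
Row-greedy (each crew in turn takes its cheapest remaining site) gives 84 hours, worse by 15.
Swapping Bravo crew↔Echo crew (Bravo crew→East site 37 hours, Echo crew→Central site 29 hours) adds 40.
No other one-to-one assignment undercuts 69 hours.

Min total: 69 hours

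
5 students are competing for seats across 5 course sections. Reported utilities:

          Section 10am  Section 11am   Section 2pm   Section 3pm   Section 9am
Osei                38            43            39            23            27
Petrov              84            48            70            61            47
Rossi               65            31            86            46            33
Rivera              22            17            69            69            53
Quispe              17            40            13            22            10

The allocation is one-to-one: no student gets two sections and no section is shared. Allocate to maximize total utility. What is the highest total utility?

Max total: 306 points

This is a one-to-one assignment (maximum-weight bipartite matching).
Optimal: Osei→Section 9am (27 points), Petrov→Section 10am (84 points), Rossi→Section 2pm (86 points), Rivera→Section 3pm (69 points), Quispe→Section 11am (40 points) — total 27+84+86+69+40 = 306 points.
Max-entry greedy (repeatedly take the single best remaining cell) gives 292 points, worse by 14.
Next-best assignment: Osei→Section 11am, Petrov→Section 10am, Rossi→Section 2pm, Rivera→Section 3pm, Quispe→Section 9am = 292 points.
Swapping Quispe↔Rivera (Quispe→Section 3pm 22 points, Rivera→Section 11am 17 points) loses 70.
No other one-to-one assignment exceeds 306 points.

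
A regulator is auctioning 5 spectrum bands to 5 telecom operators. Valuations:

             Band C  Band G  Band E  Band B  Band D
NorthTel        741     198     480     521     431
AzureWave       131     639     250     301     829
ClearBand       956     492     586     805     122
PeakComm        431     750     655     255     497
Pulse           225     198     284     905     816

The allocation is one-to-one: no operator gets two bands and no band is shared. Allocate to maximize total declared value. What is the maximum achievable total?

This is the linear assignment problem.
Optimal: NorthTel→Band E ($480M), AzureWave→Band D ($829M), ClearBand→Band C ($956M), PeakComm→Band G ($750M), Pulse→Band B ($905M) — total 480+829+956+750+905 = $3920M.
Row-greedy (each operator in turn takes its best remaining band) gives $3409M, worse by 511.
No other one-to-one assignment exceeds $3920M.

Max total: $3920M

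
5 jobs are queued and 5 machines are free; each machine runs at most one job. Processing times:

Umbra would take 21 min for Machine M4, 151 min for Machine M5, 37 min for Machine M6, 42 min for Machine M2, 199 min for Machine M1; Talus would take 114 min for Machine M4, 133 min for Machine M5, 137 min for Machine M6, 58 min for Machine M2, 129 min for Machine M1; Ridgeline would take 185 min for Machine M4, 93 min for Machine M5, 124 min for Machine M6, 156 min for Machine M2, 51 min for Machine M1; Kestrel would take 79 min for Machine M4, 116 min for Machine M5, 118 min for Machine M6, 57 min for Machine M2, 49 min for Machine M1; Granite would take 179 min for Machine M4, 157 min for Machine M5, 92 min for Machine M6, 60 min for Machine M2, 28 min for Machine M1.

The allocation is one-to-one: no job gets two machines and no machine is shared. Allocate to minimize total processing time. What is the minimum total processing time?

Minimum total: 295 min

Optimal: Umbra→Machine M6 (37 min), Talus→Machine M2 (58 min), Ridgeline→Machine M5 (93 min), Kestrel→Machine M4 (79 min), Granite→Machine M1 (28 min) — total 37+58+93+79+28 = 295 min.
Column-greedy (each machine in turn goes to its cheapest remaining job) gives 392 min, worse by 97.
Next-best assignment: Umbra→Machine M4, Talus→Machine M2, Ridgeline→Machine M5, Kestrel→Machine M1, Granite→Machine M6 = 313 min.
Swapping Granite↔Ridgeline (Granite→Machine M5 157 min, Ridgeline→Machine M1 51 min) adds 87.
Every other assignment is strictly worse.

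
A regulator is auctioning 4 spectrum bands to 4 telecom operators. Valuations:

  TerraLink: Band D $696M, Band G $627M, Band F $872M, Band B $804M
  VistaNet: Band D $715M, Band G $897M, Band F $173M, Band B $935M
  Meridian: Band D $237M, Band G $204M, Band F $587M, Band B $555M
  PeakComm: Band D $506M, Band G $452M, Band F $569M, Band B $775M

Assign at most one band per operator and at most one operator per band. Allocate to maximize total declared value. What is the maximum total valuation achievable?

Optimal: TerraLink→Band D ($696M), VistaNet→Band G ($897M), Meridian→Band F ($587M), PeakComm→Band B ($775M) — total 696+897+587+775 = $2955M.
Max-entry greedy (repeatedly take the single best remaining cell) gives $2517M, worse by 438.

Maximum total: $2955M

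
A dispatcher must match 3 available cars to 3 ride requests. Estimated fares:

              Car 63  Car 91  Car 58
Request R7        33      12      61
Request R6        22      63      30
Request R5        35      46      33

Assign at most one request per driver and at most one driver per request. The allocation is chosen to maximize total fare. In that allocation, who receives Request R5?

This is the linear assignment problem.
Optimal: Car 63→Request R5 ($35), Car 91→Request R6 ($63), Car 58→Request R7 ($61) — total 35+63+61 = $159.
Next-best assignment: Car 63→Request R7, Car 91→Request R6, Car 58→Request R5 = $129.

Car 63 receives Request R5.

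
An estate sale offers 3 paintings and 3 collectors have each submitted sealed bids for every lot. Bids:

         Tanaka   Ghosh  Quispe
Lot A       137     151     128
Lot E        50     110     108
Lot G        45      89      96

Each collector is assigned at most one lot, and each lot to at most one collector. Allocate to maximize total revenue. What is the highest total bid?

Max total: $343

Optimal: Tanaka→Lot A ($137), Ghosh→Lot E ($110), Quispe→Lot G ($96) — total 137+110+96 = $343.
Column-greedy (each lot in turn goes to its best remaining collector) gives $304, worse by 39.
Next-best assignment: Tanaka→Lot A, Ghosh→Lot G, Quispe→Lot E = $334.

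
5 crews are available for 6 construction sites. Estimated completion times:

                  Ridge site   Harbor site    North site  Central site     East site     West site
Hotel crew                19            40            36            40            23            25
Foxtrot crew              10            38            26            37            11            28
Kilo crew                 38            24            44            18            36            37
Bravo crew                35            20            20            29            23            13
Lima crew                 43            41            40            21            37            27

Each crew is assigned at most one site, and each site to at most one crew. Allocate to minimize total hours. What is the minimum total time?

Optimal: Hotel crew→Ridge site (19 hours), Foxtrot crew→East site (11 hours), Kilo crew→Harbor site (24 hours), Bravo crew→West site (13 hours), Lima crew→Central site (21 hours) — total 19+11+24+13+21 = 88 hours.
Row-greedy (each crew in turn takes its cheapest remaining site) gives 101 hours, worse by 13.
Next-best assignment: Hotel crew→East site, Foxtrot crew→Ridge site, Kilo crew→Harbor site, Bravo crew→West site, Lima crew→Central site = 91 hours.
Swapping Bravo crew↔Foxtrot crew (Bravo crew→East site 23 hours, Foxtrot crew→West site 28 hours) adds 27.
No other one-to-one assignment undercuts 88 hours.

Minimum total: 88 hours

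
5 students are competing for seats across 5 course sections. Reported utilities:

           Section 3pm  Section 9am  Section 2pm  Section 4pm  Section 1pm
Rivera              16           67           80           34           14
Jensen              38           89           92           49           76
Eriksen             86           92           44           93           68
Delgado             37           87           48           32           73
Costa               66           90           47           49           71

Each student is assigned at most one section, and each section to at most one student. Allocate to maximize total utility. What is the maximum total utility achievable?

Optimal: Rivera→Section 2pm (80 points), Jensen→Section 1pm (76 points), Eriksen→Section 4pm (93 points), Delgado→Section 9am (87 points), Costa→Section 3pm (66 points) — total 80+76+93+87+66 = 402 points.
Max-entry greedy (repeatedly take the single best remaining cell) gives 364 points, worse by 38.

Max total: 402 points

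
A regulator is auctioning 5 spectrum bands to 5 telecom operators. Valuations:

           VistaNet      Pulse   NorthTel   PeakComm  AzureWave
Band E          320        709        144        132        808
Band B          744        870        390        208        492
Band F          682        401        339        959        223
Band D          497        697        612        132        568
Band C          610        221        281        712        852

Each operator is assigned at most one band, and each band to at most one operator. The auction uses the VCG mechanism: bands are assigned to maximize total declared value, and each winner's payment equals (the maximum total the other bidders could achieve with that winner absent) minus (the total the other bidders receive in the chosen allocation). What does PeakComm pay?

Efficient allocation: VistaNet→Band B ($744M), Pulse→Band E ($709M), NorthTel→Band D ($612M), PeakComm→Band F ($959M), AzureWave→Band C ($852M); total welfare W = $3876M.
PeakComm receives Band F at value $959M, so the others get W − 959 = $2917M.
Without PeakComm: best allocation of the remaining 4 bidders over all 5 bands is VistaNet→Band F ($682M), Pulse→Band B ($870M), NorthTel→Band D ($612M), AzureWave→Band C ($852M), total $3016M.
VCG payment = (others' best without PeakComm) − (others' welfare with PeakComm) = 3016 − 2917 = $99M.

PeakComm pays $99M.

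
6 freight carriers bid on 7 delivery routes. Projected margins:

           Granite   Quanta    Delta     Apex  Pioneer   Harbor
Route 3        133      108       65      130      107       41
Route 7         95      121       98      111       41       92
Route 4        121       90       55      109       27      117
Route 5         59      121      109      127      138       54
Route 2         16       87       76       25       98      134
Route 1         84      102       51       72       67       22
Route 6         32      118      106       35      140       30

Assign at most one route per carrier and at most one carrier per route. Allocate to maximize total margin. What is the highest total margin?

Max total: $755k

This is a one-to-one assignment (maximum-weight bipartite matching).
Optimal: Granite→Route 4 ($121k), Quanta→Route 7 ($121k), Delta→Route 5 ($109k), Apex→Route 3 ($130k), Pioneer→Route 6 ($140k), Harbor→Route 2 ($134k) — total 121+121+109+130+140+134 = $755k.
Row-greedy (each carrier in turn takes its best remaining route) gives $746k, worse by 9.
Next-best assignment: Granite→Route 4, Quanta→Route 7, Delta→Route 6, Apex→Route 3, Pioneer→Route 5, Harbor→Route 2 = $750k.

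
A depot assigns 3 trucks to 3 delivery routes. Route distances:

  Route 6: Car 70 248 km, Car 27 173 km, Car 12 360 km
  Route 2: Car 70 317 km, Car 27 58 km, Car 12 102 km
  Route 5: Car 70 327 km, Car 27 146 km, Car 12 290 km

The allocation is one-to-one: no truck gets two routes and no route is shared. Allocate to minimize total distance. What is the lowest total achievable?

Min total: 496 km

Optimal: Car 70→Route 6 (248 km), Car 27→Route 5 (146 km), Car 12→Route 2 (102 km) — total 248+146+102 = 496 km.
Row-greedy (each truck in turn takes its cheapest remaining route) gives 596 km, worse by 100.
Swapping Car 12↔Car 27 (Car 12→Route 5 290 km, Car 27→Route 2 58 km) adds 100.
No other one-to-one assignment undercuts 496 km.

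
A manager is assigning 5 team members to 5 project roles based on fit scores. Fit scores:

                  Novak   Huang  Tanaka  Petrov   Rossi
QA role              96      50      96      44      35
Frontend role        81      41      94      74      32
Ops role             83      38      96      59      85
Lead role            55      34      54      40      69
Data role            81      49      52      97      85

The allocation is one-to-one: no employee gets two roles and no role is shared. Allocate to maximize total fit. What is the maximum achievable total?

Maximum total: 406 pts

Optimal: Novak→QA role (96 pts), Huang→Lead role (34 pts), Tanaka→Frontend role (94 pts), Petrov→Data role (97 pts), Rossi→Ops role (85 pts) — total 96+34+94+97+85 = 406 pts.
Max-entry greedy (repeatedly take the single best remaining cell) gives 399 pts, worse by 7.
Next-best assignment: Novak→QA role, Huang→Frontend role, Tanaka→Ops role, Petrov→Data role, Rossi→Lead role = 399 pts.
Swapping Tanaka↔Huang (Tanaka→Lead role 54 pts, Huang→Frontend role 41 pts) loses 33.
No other one-to-one assignment exceeds 406 pts.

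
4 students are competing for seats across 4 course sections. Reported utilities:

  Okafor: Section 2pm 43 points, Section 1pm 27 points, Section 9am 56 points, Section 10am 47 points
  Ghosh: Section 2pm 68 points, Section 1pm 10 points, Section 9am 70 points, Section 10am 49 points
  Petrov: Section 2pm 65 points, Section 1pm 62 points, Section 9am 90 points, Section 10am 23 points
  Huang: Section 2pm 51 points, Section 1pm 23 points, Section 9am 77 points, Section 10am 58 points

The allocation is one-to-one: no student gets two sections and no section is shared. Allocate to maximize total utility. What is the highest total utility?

Treat this as an assignment problem: match each student to one section.
Optimal: Okafor→Section 10am (47 points), Ghosh→Section 2pm (68 points), Petrov→Section 1pm (62 points), Huang→Section 9am (77 points) — total 47+68+62+77 = 254 points.
Row-greedy (each student in turn takes its best remaining section) gives 244 points, worse by 10.
Next-best assignment: Okafor→Section 9am, Ghosh→Section 2pm, Petrov→Section 1pm, Huang→Section 10am = 244 points.
Swapping Ghosh↔Huang (Ghosh→Section 9am 70 points, Huang→Section 2pm 51 points) loses 24.

Max total: 254 points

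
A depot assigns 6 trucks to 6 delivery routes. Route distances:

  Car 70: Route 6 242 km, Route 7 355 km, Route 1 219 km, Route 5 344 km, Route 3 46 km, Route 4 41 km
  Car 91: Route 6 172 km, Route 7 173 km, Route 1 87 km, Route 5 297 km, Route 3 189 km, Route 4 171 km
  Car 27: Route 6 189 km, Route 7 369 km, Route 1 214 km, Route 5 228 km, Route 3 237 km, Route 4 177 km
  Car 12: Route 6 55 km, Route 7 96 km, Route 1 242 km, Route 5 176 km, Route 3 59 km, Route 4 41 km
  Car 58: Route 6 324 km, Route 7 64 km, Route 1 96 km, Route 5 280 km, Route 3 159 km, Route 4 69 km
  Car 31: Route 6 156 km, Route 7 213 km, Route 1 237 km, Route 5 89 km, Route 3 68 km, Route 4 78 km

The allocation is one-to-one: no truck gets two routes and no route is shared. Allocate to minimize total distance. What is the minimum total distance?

This is a one-to-one assignment (minimum-cost bipartite matching).
Optimal: Car 70→Route 3 (46 km), Car 91→Route 1 (87 km), Car 27→Route 6 (189 km), Car 12→Route 4 (41 km), Car 58→Route 7 (64 km), Car 31→Route 5 (89 km) — total 46+87+189+41+64+89 = 516 km.

Minimum total: 516 km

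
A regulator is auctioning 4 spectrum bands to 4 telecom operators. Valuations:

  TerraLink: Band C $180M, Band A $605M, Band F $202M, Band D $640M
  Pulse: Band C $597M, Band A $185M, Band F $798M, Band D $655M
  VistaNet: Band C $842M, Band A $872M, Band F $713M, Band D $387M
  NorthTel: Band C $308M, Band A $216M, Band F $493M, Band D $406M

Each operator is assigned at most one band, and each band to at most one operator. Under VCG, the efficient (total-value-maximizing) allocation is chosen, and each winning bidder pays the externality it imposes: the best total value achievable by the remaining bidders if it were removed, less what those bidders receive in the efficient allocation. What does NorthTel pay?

NorthTel pays $65M.

Efficient allocation: TerraLink→Band A ($605M), Pulse→Band F ($798M), VistaNet→Band C ($842M), NorthTel→Band D ($406M); total welfare W = $2651M.
NorthTel receives Band D at value $406M, so the others get W − 406 = $2245M.
Without NorthTel: best allocation of the remaining 3 bidders over all 4 bands is TerraLink→Band D ($640M), Pulse→Band F ($798M), VistaNet→Band A ($872M), total $2310M.
VCG payment = (others' best without NorthTel) − (others' welfare with NorthTel) = 2310 − 2245 = $65M.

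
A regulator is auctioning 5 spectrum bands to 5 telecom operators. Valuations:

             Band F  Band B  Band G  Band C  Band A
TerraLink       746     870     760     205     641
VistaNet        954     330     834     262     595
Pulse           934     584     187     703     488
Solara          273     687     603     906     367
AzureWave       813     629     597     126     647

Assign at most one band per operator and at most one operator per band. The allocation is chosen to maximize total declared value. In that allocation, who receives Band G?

Optimal: TerraLink→Band B ($870M), VistaNet→Band G ($834M), Pulse→Band F ($934M), Solara→Band C ($906M), AzureWave→Band A ($647M) — total 870+834+934+906+647 = $4191M.
Max-entry greedy (repeatedly take the single best remaining cell) gives $3564M, worse by 627.
Next-best assignment: TerraLink→Band A, VistaNet→Band G, Pulse→Band F, Solara→Band C, AzureWave→Band B = $3944M.
Every other assignment is strictly worse.
VistaNet's own top band is Band F ($954M), but forcing VistaNet→Band F and reassigning the rest optimally gives only $3851M — worse by 340.

VistaNet receives Band G.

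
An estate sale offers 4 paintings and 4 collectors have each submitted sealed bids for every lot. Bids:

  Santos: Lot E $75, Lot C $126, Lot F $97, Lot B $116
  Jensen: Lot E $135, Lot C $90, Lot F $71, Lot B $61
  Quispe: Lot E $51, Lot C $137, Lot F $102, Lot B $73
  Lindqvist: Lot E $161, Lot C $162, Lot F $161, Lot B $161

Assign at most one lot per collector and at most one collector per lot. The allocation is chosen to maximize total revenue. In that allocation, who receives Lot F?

Optimal: Santos→Lot B ($116), Jensen→Lot E ($135), Quispe→Lot C ($137), Lindqvist→Lot F ($161) — total 116+135+137+161 = $549.
Row-greedy (each collector in turn takes its best remaining lot) gives $524, worse by 25.
Lindqvist's own top lot is Lot C ($162), but forcing Lindqvist→Lot C and reassigning the rest optimally gives only $515 — worse by 34.

Lindqvist receives Lot F.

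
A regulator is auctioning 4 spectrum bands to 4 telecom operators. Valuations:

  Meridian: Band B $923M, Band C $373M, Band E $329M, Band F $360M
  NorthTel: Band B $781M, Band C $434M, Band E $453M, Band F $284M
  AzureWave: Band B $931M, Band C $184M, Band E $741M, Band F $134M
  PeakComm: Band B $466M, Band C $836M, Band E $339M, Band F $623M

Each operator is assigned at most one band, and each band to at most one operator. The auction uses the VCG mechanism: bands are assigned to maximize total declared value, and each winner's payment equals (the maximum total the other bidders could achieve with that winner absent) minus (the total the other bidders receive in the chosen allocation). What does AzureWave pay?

AzureWave pays $169M.

Efficient allocation: Meridian→Band B ($923M), NorthTel→Band F ($284M), AzureWave→Band E ($741M), PeakComm→Band C ($836M); total welfare W = $2784M.
AzureWave receives Band E at value $741M, so the others get W − 741 = $2043M.
Without AzureWave: best allocation of the remaining 3 bidders over all 4 bands is Meridian→Band B ($923M), NorthTel→Band E ($453M), PeakComm→Band C ($836M), total $2212M.
VCG payment = (others' best without AzureWave) − (others' welfare with AzureWave) = 2212 − 2043 = $169M.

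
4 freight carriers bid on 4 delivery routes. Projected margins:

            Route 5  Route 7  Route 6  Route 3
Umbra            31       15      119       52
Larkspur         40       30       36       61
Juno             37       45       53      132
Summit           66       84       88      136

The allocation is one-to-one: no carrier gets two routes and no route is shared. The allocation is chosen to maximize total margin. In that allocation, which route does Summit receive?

Summit receives Route 7.

Optimal: Umbra→Route 6 ($119k), Larkspur→Route 5 ($40k), Juno→Route 3 ($132k), Summit→Route 7 ($84k) — total 119+40+132+84 = $375k.
Column-greedy (each route in turn goes to its best remaining carrier) gives $291k, worse by 84.
Next-best assignment: Umbra→Route 6, Larkspur→Route 7, Juno→Route 3, Summit→Route 5 = $347k.
Summit's own top route is Route 3 ($136k), but forcing Summit→Route 3 and reassigning the rest optimally gives only $340k — worse by 35.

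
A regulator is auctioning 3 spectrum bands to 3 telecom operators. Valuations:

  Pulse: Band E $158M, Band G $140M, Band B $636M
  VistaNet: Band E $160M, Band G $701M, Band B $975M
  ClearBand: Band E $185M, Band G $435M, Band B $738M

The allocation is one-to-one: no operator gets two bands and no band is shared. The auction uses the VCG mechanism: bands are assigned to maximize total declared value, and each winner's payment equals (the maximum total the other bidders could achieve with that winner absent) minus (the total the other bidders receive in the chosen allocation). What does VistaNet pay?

VistaNet pays $175M.

Efficient allocation: Pulse→Band E ($158M), VistaNet→Band G ($701M), ClearBand→Band B ($738M); total welfare W = $1597M.
VistaNet receives Band G at value $701M, so the others get W − 701 = $896M.
Without VistaNet: best allocation of the remaining 2 bidders over all 3 bands is Pulse→Band B ($636M), ClearBand→Band G ($435M), total $1071M.
VCG payment = (others' best without VistaNet) − (others' welfare with VistaNet) = 1071 − 896 = $175M.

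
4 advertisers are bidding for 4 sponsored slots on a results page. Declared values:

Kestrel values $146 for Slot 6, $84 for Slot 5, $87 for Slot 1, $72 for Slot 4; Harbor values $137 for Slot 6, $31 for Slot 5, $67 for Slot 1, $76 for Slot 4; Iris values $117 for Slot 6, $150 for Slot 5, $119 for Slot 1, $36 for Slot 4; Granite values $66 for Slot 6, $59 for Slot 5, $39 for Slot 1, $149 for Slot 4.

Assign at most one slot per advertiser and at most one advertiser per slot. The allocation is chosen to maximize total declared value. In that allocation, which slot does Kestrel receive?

Optimal: Kestrel→Slot 1 ($87), Harbor→Slot 6 ($137), Iris→Slot 5 ($150), Granite→Slot 4 ($149) — total 87+137+150+149 = $523.
Max-entry greedy (repeatedly take the single best remaining cell) gives $512, worse by 11.
Next-best assignment: Kestrel→Slot 6, Harbor→Slot 1, Iris→Slot 5, Granite→Slot 4 = $512.
Swapping Kestrel↔Iris (Kestrel→Slot 5 $84, Iris→Slot 1 $119) loses 34.
Every other assignment is strictly worse.
Kestrel's own top slot is Slot 6 ($146), but forcing Kestrel→Slot 6 and reassigning the rest optimally gives only $512 — worse by 11.

Kestrel receives Slot 1.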